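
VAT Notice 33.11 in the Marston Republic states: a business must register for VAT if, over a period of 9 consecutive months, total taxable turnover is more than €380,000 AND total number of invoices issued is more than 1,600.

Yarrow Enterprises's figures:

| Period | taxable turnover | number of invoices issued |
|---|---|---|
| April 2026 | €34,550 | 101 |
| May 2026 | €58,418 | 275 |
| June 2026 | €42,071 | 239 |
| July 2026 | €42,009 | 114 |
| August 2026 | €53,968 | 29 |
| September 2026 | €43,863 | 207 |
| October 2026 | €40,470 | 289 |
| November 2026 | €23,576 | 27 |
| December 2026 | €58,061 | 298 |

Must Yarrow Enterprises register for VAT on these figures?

No

Total taxable turnover: €34,550 + €58,418 + €42,071 + €42,009 + €53,968 + €43,863 + €40,470 + €23,576 + €58,061 = €396,986 (> €380,000).
Total number of invoices issued: 101 + 275 + 239 + 114 + 29 + 207 + 289 + 27 + 298 = 1,579 (≤ 1,600).
The test is 'and': the rule requires both, and at least one is not exceeded.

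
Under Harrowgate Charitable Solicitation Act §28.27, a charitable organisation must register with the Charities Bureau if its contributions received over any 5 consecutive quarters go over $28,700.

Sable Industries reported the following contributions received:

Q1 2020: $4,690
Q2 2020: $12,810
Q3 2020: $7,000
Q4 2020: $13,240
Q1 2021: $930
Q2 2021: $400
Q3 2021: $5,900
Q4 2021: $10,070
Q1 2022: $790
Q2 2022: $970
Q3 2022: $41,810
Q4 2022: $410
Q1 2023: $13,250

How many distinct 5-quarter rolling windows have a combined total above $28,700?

6

Q1 2020–Q1 2021: $4,690 + $12,810 + $7,000 + $13,240 + $930 = $38,670 (over)
Q2 2020–Q2 2021: $12,810 + $7,000 + $13,240 + $930 + $400 = $34,380 (over)
Q3 2020–Q3 2021: $7,000 + $13,240 + $930 + $400 + $5,900 = $27,470 (under)
Q4 2020–Q4 2021: $13,240 + $930 + $400 + $5,900 + $10,070 = $30,540 (over)
Q1 2021–Q1 2022: $930 + $400 + $5,900 + $10,070 + $790 = $18,090 (under)
Q2 2021–Q2 2022: $400 + $5,900 + $10,070 + $790 + $970 = $18,130 (under)
Q3 2021–Q3 2022: $5,900 + $10,070 + $790 + $970 + $41,810 = $59,540 (over)
Q4 2021–Q4 2022: $10,070 + $790 + $970 + $41,810 + $410 = $54,050 (over)
Q1 2022–Q1 2023: $790 + $970 + $41,810 + $410 + $13,250 = $57,230 (over)
6 windows exceed the threshold.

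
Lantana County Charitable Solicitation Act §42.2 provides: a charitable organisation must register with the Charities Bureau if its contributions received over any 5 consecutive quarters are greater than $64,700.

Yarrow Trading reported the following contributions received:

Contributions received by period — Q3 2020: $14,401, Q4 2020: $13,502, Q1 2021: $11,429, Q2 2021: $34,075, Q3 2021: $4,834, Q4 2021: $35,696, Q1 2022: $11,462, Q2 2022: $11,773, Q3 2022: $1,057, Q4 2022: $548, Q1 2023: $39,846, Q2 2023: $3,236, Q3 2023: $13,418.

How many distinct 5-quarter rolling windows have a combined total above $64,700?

Q3 2020–Q3 2021: $14,401 + $13,502 + $11,429 + $34,075 + $4,834 = $78,241 (over)
Q4 2020–Q4 2021: $13,502 + $11,429 + $34,075 + $4,834 + $35,696 = $99,536 (over)
Q1 2021–Q1 2022: $11,429 + $34,075 + $4,834 + $35,696 + $11,462 = $97,496 (over)
Q2 2021–Q2 2022: $34,075 + $4,834 + $35,696 + $11,462 + $11,773 = $97,840 (over)
Q3 2021–Q3 2022: $4,834 + $35,696 + $11,462 + $11,773 + $1,057 = $64,822 (over)
Q4 2021–Q4 2022: $35,696 + $11,462 + $11,773 + $1,057 + $548 = $60,536 (under)
Q1 2022–Q1 2023: $11,462 + $11,773 + $1,057 + $548 + $39,846 = $64,686 (under)
Q2 2022–Q2 2023: $11,773 + $1,057 + $548 + $39,846 + $3,236 = $56,460 (under)
Q3 2022–Q3 2023: $1,057 + $548 + $39,846 + $3,236 + $13,418 = $58,105 (under)
5 windows exceed the threshold.

5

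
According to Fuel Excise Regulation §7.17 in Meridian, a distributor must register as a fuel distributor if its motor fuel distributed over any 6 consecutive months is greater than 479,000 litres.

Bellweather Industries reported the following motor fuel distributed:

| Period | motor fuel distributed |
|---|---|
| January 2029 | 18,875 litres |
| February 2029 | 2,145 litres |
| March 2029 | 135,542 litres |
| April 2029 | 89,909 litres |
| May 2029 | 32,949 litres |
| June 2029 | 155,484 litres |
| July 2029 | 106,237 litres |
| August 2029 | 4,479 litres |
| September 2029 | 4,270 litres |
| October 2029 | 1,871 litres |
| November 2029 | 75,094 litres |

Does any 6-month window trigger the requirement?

January 2029–June 2029: 18,875 litres + 2,145 litres + 135,542 litres + 89,909 litres + 32,949 litres + 155,484 litres = 434,904 litres (under)
February 2029–July 2029: 2,145 litres + 135,542 litres + 89,909 litres + 32,949 litres + 155,484 litres + 106,237 litres = 522,266 litres (over)
March 2029–August 2029: 135,542 litres + 89,909 litres + 32,949 litres + 155,484 litres + 106,237 litres + 4,479 litres = 524,600 litres (over)
April 2029–September 2029: 89,909 litres + 32,949 litres + 155,484 litres + 106,237 litres + 4,479 litres + 4,270 litres = 393,328 litres (under)
May 2029–October 2029: 32,949 litres + 155,484 litres + 106,237 litres + 4,479 litres + 4,270 litres + 1,871 litres = 305,290 litres (under)
June 2029–November 2029: 155,484 litres + 106,237 litres + 4,479 litres + 4,270 litres + 1,871 litres + 75,094 litres = 347,435 litres (under)
At least one window exceeds 479,000 litres.

Yes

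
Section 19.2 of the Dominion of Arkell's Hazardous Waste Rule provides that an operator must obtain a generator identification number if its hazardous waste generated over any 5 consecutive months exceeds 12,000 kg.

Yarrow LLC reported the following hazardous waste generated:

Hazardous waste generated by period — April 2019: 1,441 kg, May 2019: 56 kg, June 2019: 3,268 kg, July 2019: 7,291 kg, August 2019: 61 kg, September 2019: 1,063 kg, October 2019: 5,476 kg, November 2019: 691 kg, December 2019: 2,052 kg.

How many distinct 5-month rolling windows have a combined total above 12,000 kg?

April 2019–August 2019: 1,441 kg + 56 kg + 3,268 kg + 7,291 kg + 61 kg = 12,117 kg (over)
May 2019–September 2019: 56 kg + 3,268 kg + 7,291 kg + 61 kg + 1,063 kg = 11,739 kg (under)
June 2019–October 2019: 3,268 kg + 7,291 kg + 61 kg + 1,063 kg + 5,476 kg = 17,159 kg (over)
July 2019–November 2019: 7,291 kg + 61 kg + 1,063 kg + 5,476 kg + 691 kg = 14,582 kg (over)
August 2019–December 2019: 61 kg + 1,063 kg + 5,476 kg + 691 kg + 2,052 kg = 9,343 kg (under)
3 windows exceed the threshold.

3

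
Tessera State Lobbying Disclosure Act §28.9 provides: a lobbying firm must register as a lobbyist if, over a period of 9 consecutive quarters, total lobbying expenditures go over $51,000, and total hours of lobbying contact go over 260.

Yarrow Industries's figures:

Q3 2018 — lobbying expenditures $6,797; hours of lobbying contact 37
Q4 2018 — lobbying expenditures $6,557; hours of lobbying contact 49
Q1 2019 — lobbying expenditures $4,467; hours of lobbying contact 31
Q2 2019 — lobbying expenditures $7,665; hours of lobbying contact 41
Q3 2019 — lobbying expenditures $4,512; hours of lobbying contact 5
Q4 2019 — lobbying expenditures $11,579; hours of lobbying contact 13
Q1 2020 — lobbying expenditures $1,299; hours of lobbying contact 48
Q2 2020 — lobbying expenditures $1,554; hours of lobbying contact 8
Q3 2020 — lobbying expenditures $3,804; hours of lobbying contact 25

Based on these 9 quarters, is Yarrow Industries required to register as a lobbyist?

Total lobbying expenditures: $6,797 + $6,557 + $4,467 + $7,665 + $4,512 + $11,579 + $1,299 + $1,554 + $3,804 = $48,234 (≤ $51,000).
Total hours of lobbying contact: 37 + 49 + 31 + 41 + 5 + 13 + 48 + 8 + 25 = 257 (≤ 260).
The test is 'and': the rule requires both, and at least one is not exceeded.

No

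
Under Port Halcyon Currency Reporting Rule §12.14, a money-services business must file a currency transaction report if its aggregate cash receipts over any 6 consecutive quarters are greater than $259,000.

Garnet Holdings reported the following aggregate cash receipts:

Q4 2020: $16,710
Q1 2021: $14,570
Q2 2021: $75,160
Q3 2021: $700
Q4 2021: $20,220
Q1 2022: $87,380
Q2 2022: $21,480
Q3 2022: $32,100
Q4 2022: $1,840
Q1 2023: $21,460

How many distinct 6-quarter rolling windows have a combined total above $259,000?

0

Q4 2020–Q1 2022: $16,710 + $14,570 + $75,160 + $700 + $20,220 + $87,380 = $214,740 (under)
Q1 2021–Q2 2022: $14,570 + $75,160 + $700 + $20,220 + $87,380 + $21,480 = $219,510 (under)
Q2 2021–Q3 2022: $75,160 + $700 + $20,220 + $87,380 + $21,480 + $32,100 = $237,040 (under)
Q3 2021–Q4 2022: $700 + $20,220 + $87,380 + $21,480 + $32,100 + $1,840 = $163,720 (under)
Q4 2021–Q1 2023: $20,220 + $87,380 + $21,480 + $32,100 + $1,840 + $21,460 = $184,480 (under)
0 windows exceed the threshold.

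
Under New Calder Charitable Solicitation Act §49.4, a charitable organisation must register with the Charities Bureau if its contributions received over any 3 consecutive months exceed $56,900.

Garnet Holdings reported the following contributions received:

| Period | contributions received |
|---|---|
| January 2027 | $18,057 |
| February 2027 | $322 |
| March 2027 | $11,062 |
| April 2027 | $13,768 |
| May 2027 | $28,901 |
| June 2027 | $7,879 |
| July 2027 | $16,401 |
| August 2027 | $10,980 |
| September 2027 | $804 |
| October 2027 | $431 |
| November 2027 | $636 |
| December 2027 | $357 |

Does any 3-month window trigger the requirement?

No

January 2027–March 2027: $18,057 + $322 + $11,062 = $29,441 (under)
February 2027–April 2027: $322 + $11,062 + $13,768 = $25,152 (under)
March 2027–May 2027: $11,062 + $13,768 + $28,901 = $53,731 (under)
April 2027–June 2027: $13,768 + $28,901 + $7,879 = $50,548 (under)
May 2027–July 2027: $28,901 + $7,879 + $16,401 = $53,181 (under)
June 2027–August 2027: $7,879 + $16,401 + $10,980 = $35,260 (under)
July 2027–September 2027: $16,401 + $10,980 + $804 = $28,185 (under)
August 2027–October 2027: $10,980 + $804 + $431 = $12,215 (under)
September 2027–November 2027: $804 + $431 + $636 = $1,871 (under)
October 2027–December 2027: $431 + $636 + $357 = $1,424 (under)
No window exceeds $56,900.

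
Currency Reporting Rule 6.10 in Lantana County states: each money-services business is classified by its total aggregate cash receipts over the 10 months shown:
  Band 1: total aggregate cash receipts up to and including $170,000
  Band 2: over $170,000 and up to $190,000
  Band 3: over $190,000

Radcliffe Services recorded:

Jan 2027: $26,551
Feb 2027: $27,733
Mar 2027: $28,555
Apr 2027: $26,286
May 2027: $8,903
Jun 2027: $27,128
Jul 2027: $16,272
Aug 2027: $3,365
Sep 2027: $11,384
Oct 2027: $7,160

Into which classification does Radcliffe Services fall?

Band 2

Total aggregate cash receipts: $26,551 + $27,733 + $28,555 + $26,286 + $8,903 + $27,128 + $16,272 + $3,365 + $11,384 + $7,160 = $183,337.
$170,000 < $183,337 ≤ $190,000, so Band 2 applies.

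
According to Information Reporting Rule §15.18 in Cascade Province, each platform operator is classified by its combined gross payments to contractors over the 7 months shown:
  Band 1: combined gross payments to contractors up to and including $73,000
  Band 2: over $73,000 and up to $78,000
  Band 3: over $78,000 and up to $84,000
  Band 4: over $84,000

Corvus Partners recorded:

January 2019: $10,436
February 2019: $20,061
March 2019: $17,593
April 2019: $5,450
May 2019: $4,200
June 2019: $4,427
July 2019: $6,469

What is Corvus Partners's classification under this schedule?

Band 1

Combined gross payments to contractors: $10,436 + $20,061 + $17,593 + $5,450 + $4,200 + $4,427 + $6,469 = $68,636.
$68,636 ≤ $73,000, so Band 1 applies.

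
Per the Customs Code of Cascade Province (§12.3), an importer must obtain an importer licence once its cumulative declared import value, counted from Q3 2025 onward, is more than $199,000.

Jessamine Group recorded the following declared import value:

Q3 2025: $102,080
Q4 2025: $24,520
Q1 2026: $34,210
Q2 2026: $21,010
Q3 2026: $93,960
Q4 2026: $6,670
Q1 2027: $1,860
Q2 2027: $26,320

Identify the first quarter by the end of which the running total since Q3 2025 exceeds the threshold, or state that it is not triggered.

Through Q3 2025: $102,080
Through Q4 2025: $126,600
Through Q1 2026: $160,810
Through Q2 2026: $181,820
Through Q3 2026: $275,780 ← exceeds threshold

Q3 2026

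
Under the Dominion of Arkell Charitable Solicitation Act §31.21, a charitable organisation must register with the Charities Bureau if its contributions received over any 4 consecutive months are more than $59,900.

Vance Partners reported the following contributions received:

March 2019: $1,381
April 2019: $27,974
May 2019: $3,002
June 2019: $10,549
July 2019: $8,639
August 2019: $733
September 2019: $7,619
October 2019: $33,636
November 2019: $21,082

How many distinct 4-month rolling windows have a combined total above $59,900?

1

March 2019–June 2019: $1,381 + $27,974 + $3,002 + $10,549 = $42,906 (under)
April 2019–July 2019: $27,974 + $3,002 + $10,549 + $8,639 = $50,164 (under)
May 2019–August 2019: $3,002 + $10,549 + $8,639 + $733 = $22,923 (under)
June 2019–September 2019: $10,549 + $8,639 + $733 + $7,619 = $27,540 (under)
July 2019–October 2019: $8,639 + $733 + $7,619 + $33,636 = $50,627 (under)
August 2019–November 2019: $733 + $7,619 + $33,636 + $21,082 = $63,070 (over)
1 window exceeds the threshold.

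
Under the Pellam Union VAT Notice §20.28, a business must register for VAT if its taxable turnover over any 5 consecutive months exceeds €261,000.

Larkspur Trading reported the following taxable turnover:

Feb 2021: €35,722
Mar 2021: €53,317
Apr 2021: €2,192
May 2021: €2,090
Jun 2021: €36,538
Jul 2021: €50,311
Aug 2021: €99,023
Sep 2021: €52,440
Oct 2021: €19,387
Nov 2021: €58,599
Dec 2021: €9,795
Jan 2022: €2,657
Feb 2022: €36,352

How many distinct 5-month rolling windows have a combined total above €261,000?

Feb 2021–Jun 2021: €35,722 + €53,317 + €2,192 + €2,090 + €36,538 = €129,859 (under)
Mar 2021–Jul 2021: €53,317 + €2,192 + €2,090 + €36,538 + €50,311 = €144,448 (under)
Apr 2021–Aug 2021: €2,192 + €2,090 + €36,538 + €50,311 + €99,023 = €190,154 (under)
May 2021–Sep 2021: €2,090 + €36,538 + €50,311 + €99,023 + €52,440 = €240,402 (under)
Jun 2021–Oct 2021: €36,538 + €50,311 + €99,023 + €52,440 + €19,387 = €257,699 (under)
Jul 2021–Nov 2021: €50,311 + €99,023 + €52,440 + €19,387 + €58,599 = €279,760 (over)
Aug 2021–Dec 2021: €99,023 + €52,440 + €19,387 + €58,599 + €9,795 = €239,244 (under)
Sep 2021–Jan 2022: €52,440 + €19,387 + €58,599 + €9,795 + €2,657 = €142,878 (under)
Oct 2021–Feb 2022: €19,387 + €58,599 + €9,795 + €2,657 + €36,352 = €126,790 (under)
1 window exceeds the threshold.

1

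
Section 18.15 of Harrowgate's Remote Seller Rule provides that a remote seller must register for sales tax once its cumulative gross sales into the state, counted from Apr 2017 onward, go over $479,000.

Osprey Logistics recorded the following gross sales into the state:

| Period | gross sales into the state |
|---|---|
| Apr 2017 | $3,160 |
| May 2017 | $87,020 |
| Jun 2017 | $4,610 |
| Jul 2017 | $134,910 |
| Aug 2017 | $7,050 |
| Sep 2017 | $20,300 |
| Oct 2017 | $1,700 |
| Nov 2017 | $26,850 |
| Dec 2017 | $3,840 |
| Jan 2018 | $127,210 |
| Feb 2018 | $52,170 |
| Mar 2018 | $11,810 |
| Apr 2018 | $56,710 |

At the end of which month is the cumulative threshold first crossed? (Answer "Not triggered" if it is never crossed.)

Mar 2018

Through Apr 2017: $3,160
Through May 2017: $90,180
Through Jun 2017: $94,790
Through Jul 2017: $229,700
Through Aug 2017: $236,750
Through Sep 2017: $257,050
Through Oct 2017: $258,750
Through Nov 2017: $285,600
Through Dec 2017: $289,440
Through Jan 2018: $416,650
Through Feb 2018: $468,820
Through Mar 2018: $480,630 ← exceeds threshold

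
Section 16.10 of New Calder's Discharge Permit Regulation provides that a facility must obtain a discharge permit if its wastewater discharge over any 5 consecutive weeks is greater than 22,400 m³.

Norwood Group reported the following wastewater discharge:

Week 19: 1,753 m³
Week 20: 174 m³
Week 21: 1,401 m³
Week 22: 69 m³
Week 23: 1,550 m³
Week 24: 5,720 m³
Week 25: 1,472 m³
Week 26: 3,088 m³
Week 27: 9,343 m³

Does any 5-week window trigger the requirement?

No

Week 19–Week 23: 1,753 m³ + 174 m³ + 1,401 m³ + 69 m³ + 1,550 m³ = 4,947 m³ (under)
Week 20–Week 24: 174 m³ + 1,401 m³ + 69 m³ + 1,550 m³ + 5,720 m³ = 8,914 m³ (under)
Week 21–Week 25: 1,401 m³ + 69 m³ + 1,550 m³ + 5,720 m³ + 1,472 m³ = 10,212 m³ (under)
Week 22–Week 26: 69 m³ + 1,550 m³ + 5,720 m³ + 1,472 m³ + 3,088 m³ = 11,899 m³ (under)
Week 23–Week 27: 1,550 m³ + 5,720 m³ + 1,472 m³ + 3,088 m³ + 9,343 m³ = 21,173 m³ (under)
No window exceeds 22,400 m³.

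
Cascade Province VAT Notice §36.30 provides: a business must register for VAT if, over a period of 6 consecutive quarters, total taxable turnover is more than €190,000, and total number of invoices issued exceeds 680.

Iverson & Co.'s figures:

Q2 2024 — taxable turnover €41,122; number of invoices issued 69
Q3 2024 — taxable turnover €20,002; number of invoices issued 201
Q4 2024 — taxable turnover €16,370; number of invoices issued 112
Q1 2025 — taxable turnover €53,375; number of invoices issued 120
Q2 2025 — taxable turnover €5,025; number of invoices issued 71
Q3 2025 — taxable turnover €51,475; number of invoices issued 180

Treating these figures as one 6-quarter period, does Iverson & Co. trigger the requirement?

Total taxable turnover: €41,122 + €20,002 + €16,370 + €53,375 + €5,025 + €51,475 = €187,369 (≤ €190,000).
Total number of invoices issued: 69 + 201 + 112 + 120 + 71 + 180 = 753 (> 680).
The test is 'and': the rule requires both, and at least one is not exceeded.

No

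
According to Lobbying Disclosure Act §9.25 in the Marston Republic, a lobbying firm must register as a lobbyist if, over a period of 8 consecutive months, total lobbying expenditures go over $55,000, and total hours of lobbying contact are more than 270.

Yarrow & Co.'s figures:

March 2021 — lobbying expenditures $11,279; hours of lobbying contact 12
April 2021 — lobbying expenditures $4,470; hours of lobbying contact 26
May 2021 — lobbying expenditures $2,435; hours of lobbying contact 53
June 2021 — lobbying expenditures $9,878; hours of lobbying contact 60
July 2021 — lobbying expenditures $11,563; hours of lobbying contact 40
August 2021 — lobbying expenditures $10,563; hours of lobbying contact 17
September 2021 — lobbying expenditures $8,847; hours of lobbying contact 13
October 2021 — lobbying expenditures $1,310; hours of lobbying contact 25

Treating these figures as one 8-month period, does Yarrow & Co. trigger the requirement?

Total lobbying expenditures: $11,279 + $4,470 + $2,435 + $9,878 + $11,563 + $10,563 + $8,847 + $1,310 = $60,345 (> $55,000).
Total hours of lobbying contact: 12 + 26 + 53 + 60 + 40 + 17 + 13 + 25 = 246 (≤ 270).
The test is 'and': the rule requires both, and at least one is not exceeded.

No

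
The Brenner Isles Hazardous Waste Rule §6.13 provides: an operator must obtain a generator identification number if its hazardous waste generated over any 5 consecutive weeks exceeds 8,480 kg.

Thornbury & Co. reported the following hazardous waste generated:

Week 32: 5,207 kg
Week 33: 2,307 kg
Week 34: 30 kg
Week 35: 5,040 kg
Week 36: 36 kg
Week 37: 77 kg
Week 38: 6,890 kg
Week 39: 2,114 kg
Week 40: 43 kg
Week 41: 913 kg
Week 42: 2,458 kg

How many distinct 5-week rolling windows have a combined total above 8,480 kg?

6

Week 32–Week 36: 5,207 kg + 2,307 kg + 30 kg + 5,040 kg + 36 kg = 12,620 kg (over)
Week 33–Week 37: 2,307 kg + 30 kg + 5,040 kg + 36 kg + 77 kg = 7,490 kg (under)
Week 34–Week 38: 30 kg + 5,040 kg + 36 kg + 77 kg + 6,890 kg = 12,073 kg (over)
Week 35–Week 39: 5,040 kg + 36 kg + 77 kg + 6,890 kg + 2,114 kg = 14,157 kg (over)
Week 36–Week 40: 36 kg + 77 kg + 6,890 kg + 2,114 kg + 43 kg = 9,160 kg (over)
Week 37–Week 41: 77 kg + 6,890 kg + 2,114 kg + 43 kg + 913 kg = 10,037 kg (over)
Week 38–Week 42: 6,890 kg + 2,114 kg + 43 kg + 913 kg + 2,458 kg = 12,418 kg (over)
6 windows exceed the threshold.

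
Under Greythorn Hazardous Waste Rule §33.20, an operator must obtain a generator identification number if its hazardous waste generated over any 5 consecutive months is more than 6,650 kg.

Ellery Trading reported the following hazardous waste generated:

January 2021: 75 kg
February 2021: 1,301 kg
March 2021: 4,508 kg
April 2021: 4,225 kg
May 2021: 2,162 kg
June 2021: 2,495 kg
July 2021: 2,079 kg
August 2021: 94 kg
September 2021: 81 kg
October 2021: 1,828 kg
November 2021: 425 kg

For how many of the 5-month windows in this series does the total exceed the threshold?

January 2021–May 2021: 75 kg + 1,301 kg + 4,508 kg + 4,225 kg + 2,162 kg = 12,271 kg (over)
February 2021–June 2021: 1,301 kg + 4,508 kg + 4,225 kg + 2,162 kg + 2,495 kg = 14,691 kg (over)
March 2021–July 2021: 4,508 kg + 4,225 kg + 2,162 kg + 2,495 kg + 2,079 kg = 15,469 kg (over)
April 2021–August 2021: 4,225 kg + 2,162 kg + 2,495 kg + 2,079 kg + 94 kg = 11,055 kg (over)
May 2021–September 2021: 2,162 kg + 2,495 kg + 2,079 kg + 94 kg + 81 kg = 6,911 kg (over)
June 2021–October 2021: 2,495 kg + 2,079 kg + 94 kg + 81 kg + 1,828 kg = 6,577 kg (under)
July 2021–November 2021: 2,079 kg + 94 kg + 81 kg + 1,828 kg + 425 kg = 4,507 kg (under)
5 windows exceed the threshold.

5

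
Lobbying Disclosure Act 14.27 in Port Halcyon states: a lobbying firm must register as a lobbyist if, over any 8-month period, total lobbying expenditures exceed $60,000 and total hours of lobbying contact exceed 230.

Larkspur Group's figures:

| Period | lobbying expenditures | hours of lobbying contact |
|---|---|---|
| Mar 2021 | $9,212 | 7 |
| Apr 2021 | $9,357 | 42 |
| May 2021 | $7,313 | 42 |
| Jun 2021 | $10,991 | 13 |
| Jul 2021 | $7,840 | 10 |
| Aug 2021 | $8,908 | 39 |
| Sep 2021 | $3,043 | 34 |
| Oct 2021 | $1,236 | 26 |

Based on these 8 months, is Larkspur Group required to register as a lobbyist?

Total lobbying expenditures: $9,212 + $9,357 + $7,313 + $10,991 + $7,840 + $8,908 + $3,043 + $1,236 = $57,900 (≤ $60,000).
Total hours of lobbying contact: 7 + 42 + 42 + 13 + 10 + 39 + 34 + 26 = 213 (≤ 230).
The test is 'and': the rule requires both, and at least one is not exceeded.

No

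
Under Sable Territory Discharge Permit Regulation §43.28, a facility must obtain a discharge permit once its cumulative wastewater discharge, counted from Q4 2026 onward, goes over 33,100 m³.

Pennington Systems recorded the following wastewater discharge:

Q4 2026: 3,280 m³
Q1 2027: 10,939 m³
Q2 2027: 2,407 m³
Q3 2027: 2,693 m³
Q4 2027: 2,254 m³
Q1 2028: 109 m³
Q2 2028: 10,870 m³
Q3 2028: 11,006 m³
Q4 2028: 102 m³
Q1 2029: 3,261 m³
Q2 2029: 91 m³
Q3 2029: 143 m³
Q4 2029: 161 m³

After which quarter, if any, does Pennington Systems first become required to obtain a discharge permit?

Q3 2028

Through Q4 2026: 3,280 m³
Through Q1 2027: 14,219 m³
Through Q2 2027: 16,626 m³
Through Q3 2027: 19,319 m³
Through Q4 2027: 21,573 m³
Through Q1 2028: 21,682 m³
Through Q2 2028: 32,552 m³
Through Q3 2028: 43,558 m³ ← exceeds threshold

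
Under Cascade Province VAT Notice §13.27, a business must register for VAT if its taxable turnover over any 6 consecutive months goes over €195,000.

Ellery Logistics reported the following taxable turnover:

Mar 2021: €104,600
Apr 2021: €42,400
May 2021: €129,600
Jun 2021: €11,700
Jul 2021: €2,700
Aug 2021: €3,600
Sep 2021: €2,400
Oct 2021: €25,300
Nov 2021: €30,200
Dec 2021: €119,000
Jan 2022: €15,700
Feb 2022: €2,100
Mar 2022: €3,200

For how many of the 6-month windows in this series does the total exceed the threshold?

3

Mar 2021–Aug 2021: €104,600 + €42,400 + €129,600 + €11,700 + €2,700 + €3,600 = €294,600 (over)
Apr 2021–Sep 2021: €42,400 + €129,600 + €11,700 + €2,700 + €3,600 + €2,400 = €192,400 (under)
May 2021–Oct 2021: €129,600 + €11,700 + €2,700 + €3,600 + €2,400 + €25,300 = €175,300 (under)
Jun 2021–Nov 2021: €11,700 + €2,700 + €3,600 + €2,400 + €25,300 + €30,200 = €75,900 (under)
Jul 2021–Dec 2021: €2,700 + €3,600 + €2,400 + €25,300 + €30,200 + €119,000 = €183,200 (under)
Aug 2021–Jan 2022: €3,600 + €2,400 + €25,300 + €30,200 + €119,000 + €15,700 = €196,200 (over)
Sep 2021–Feb 2022: €2,400 + €25,300 + €30,200 + €119,000 + €15,700 + €2,100 = €194,700 (under)
Oct 2021–Mar 2022: €25,300 + €30,200 + €119,000 + €15,700 + €2,100 + €3,200 = €195,500 (over)
3 windows exceed the threshold.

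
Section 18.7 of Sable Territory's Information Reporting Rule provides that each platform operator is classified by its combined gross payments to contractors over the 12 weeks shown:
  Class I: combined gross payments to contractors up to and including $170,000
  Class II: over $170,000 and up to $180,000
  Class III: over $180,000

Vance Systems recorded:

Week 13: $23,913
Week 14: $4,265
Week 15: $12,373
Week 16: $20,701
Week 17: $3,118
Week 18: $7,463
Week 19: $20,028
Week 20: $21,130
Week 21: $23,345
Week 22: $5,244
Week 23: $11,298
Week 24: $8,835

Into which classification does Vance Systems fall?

Class I

Combined gross payments to contractors: $23,913 + $4,265 + $12,373 + $20,701 + $3,118 + $7,463 + $20,028 + $21,130 + $23,345 + $5,244 + $11,298 + $8,835 = $161,713.
$161,713 ≤ $170,000, so Class I applies.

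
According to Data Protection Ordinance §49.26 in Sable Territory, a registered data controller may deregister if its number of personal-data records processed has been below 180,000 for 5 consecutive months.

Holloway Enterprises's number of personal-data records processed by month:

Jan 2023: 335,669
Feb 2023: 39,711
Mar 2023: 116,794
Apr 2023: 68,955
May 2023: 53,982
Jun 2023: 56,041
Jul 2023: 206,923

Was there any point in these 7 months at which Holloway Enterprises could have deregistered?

Yes

Months below 180,000: Feb 2023, Mar 2023, Apr 2023, May 2023, Jun 2023.
Longest run of consecutive months below the threshold: 5.
5 ≥ 5, so Holloway Enterprises became eligible.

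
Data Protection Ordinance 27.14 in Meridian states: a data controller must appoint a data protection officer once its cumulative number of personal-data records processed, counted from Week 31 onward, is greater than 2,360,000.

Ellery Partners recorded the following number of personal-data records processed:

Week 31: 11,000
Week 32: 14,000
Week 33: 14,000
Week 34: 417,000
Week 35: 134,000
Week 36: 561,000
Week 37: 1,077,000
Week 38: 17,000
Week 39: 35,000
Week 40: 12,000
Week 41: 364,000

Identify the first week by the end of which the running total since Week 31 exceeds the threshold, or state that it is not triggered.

Week 41

Through Week 31: 11,000
Through Week 32: 25,000
Through Week 33: 39,000
Through Week 34: 456,000
Through Week 35: 590,000
Through Week 36: 1,151,000
Through Week 37: 2,228,000
Through Week 38: 2,245,000
Through Week 39: 2,280,000
Through Week 40: 2,292,000
Through Week 41: 2,656,000 ← exceeds threshold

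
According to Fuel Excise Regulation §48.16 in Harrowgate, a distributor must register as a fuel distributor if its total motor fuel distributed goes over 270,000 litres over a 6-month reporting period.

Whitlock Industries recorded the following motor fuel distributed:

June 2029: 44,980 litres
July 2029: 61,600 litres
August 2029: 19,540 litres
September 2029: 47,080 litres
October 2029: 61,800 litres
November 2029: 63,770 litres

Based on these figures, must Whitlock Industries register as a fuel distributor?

Yes

Total motor fuel distributed: 44,980 litres + 61,600 litres + 19,540 litres + 47,080 litres + 61,800 litres + 63,770 litres = 298,770 litres.
298,770 litres > 270,000 litres, so the threshold is exceeded.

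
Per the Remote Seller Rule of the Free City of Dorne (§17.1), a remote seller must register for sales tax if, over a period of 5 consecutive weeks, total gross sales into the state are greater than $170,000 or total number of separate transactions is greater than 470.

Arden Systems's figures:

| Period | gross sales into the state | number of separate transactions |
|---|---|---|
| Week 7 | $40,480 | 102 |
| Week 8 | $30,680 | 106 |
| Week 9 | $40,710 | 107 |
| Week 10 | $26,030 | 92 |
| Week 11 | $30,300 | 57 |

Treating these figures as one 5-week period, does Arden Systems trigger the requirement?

No

Total gross sales into the state: $40,480 + $30,680 + $40,710 + $26,030 + $30,300 = $168,200 (≤ $170,000).
Total number of separate transactions: 102 + 106 + 107 + 92 + 57 = 464 (≤ 470).
The test is 'or': neither threshold is exceeded.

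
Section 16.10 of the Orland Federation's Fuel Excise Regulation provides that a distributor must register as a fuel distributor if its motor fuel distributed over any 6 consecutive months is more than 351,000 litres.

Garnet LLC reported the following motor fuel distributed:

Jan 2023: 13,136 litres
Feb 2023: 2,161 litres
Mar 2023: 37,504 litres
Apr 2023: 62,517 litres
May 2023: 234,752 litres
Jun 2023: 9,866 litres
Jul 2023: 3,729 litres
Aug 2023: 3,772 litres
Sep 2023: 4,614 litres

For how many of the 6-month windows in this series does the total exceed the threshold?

2

Jan 2023–Jun 2023: 13,136 litres + 2,161 litres + 37,504 litres + 62,517 litres + 234,752 litres + 9,866 litres = 359,936 litres (over)
Feb 2023–Jul 2023: 2,161 litres + 37,504 litres + 62,517 litres + 234,752 litres + 9,866 litres + 3,729 litres = 350,529 litres (under)
Mar 2023–Aug 2023: 37,504 litres + 62,517 litres + 234,752 litres + 9,866 litres + 3,729 litres + 3,772 litres = 352,140 litres (over)
Apr 2023–Sep 2023: 62,517 litres + 234,752 litres + 9,866 litres + 3,729 litres + 3,772 litres + 4,614 litres = 319,250 litres (under)
2 windows exceed the threshold.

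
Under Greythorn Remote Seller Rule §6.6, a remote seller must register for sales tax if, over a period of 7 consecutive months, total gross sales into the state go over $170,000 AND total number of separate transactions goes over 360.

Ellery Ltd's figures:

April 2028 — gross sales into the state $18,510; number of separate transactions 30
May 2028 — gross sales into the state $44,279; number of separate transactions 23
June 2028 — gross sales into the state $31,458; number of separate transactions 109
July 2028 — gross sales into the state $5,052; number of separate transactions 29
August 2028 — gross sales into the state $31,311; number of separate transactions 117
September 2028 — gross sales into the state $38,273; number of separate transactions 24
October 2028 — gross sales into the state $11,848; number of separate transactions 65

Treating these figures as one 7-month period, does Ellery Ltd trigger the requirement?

Total gross sales into the state: $18,510 + $44,279 + $31,458 + $5,052 + $31,311 + $38,273 + $11,848 = $180,731 (> $170,000).
Total number of separate transactions: 30 + 23 + 109 + 29 + 117 + 24 + 65 = 397 (> 360).
The test is 'and': both thresholds are exceeded.

Yes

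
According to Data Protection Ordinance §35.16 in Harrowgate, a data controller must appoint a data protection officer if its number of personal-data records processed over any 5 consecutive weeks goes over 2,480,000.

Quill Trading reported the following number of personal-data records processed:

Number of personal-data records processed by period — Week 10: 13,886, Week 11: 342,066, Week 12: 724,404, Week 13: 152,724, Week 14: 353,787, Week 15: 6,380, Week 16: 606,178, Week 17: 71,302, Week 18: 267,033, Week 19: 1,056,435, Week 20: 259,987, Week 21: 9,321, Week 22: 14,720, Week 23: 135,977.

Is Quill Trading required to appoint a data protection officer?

No

Week 10–Week 14: 13,886 + 342,066 + 724,404 + 152,724 + 353,787 = 1,586,867 (under)
Week 11–Week 15: 342,066 + 724,404 + 152,724 + 353,787 + 6,380 = 1,579,361 (under)
Week 12–Week 16: 724,404 + 152,724 + 353,787 + 6,380 + 606,178 = 1,843,473 (under)
Week 13–Week 17: 152,724 + 353,787 + 6,380 + 606,178 + 71,302 = 1,190,371 (under)
Week 14–Week 18: 353,787 + 6,380 + 606,178 + 71,302 + 267,033 = 1,304,680 (under)
Week 15–Week 19: 6,380 + 606,178 + 71,302 + 267,033 + 1,056,435 = 2,007,328 (under)
Week 16–Week 20: 606,178 + 71,302 + 267,033 + 1,056,435 + 259,987 = 2,260,935 (under)
Week 17–Week 21: 71,302 + 267,033 + 1,056,435 + 259,987 + 9,321 = 1,664,078 (under)
Week 18–Week 22: 267,033 + 1,056,435 + 259,987 + 9,321 + 14,720 = 1,607,496 (under)
Week 19–Week 23: 1,056,435 + 259,987 + 9,321 + 14,720 + 135,977 = 1,476,440 (under)
No window exceeds 2,480,000.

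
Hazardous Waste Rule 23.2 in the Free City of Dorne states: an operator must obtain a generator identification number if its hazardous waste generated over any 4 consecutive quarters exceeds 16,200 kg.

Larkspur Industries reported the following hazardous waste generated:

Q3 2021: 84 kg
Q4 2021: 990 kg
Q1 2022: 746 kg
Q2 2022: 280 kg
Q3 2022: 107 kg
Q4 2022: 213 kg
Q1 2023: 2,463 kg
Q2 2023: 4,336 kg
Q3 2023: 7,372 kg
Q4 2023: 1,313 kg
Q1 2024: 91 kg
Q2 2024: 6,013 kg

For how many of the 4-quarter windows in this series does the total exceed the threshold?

Q3 2021–Q2 2022: 84 kg + 990 kg + 746 kg + 280 kg = 2,100 kg (under)
Q4 2021–Q3 2022: 990 kg + 746 kg + 280 kg + 107 kg = 2,123 kg (under)
Q1 2022–Q4 2022: 746 kg + 280 kg + 107 kg + 213 kg = 1,346 kg (under)
Q2 2022–Q1 2023: 280 kg + 107 kg + 213 kg + 2,463 kg = 3,063 kg (under)
Q3 2022–Q2 2023: 107 kg + 213 kg + 2,463 kg + 4,336 kg = 7,119 kg (under)
Q4 2022–Q3 2023: 213 kg + 2,463 kg + 4,336 kg + 7,372 kg = 14,384 kg (under)
Q1 2023–Q4 2023: 2,463 kg + 4,336 kg + 7,372 kg + 1,313 kg = 15,484 kg (under)
Q2 2023–Q1 2024: 4,336 kg + 7,372 kg + 1,313 kg + 91 kg = 13,112 kg (under)
Q3 2023–Q2 2024: 7,372 kg + 1,313 kg + 91 kg + 6,013 kg = 14,789 kg (under)
0 windows exceed the threshold.

0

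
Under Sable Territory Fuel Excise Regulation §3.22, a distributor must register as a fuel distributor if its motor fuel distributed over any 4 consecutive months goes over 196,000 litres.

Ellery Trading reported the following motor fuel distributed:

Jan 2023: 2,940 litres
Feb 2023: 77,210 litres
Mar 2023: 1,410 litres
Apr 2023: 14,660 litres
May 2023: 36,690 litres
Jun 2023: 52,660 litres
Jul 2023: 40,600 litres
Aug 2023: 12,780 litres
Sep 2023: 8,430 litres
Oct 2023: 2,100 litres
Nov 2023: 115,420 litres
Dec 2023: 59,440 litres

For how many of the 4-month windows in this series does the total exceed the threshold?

Jan 2023–Apr 2023: 2,940 litres + 77,210 litres + 1,410 litres + 14,660 litres = 96,220 litres (under)
Feb 2023–May 2023: 77,210 litres + 1,410 litres + 14,660 litres + 36,690 litres = 129,970 litres (under)
Mar 2023–Jun 2023: 1,410 litres + 14,660 litres + 36,690 litres + 52,660 litres = 105,420 litres (under)
Apr 2023–Jul 2023: 14,660 litres + 36,690 litres + 52,660 litres + 40,600 litres = 144,610 litres (under)
May 2023–Aug 2023: 36,690 litres + 52,660 litres + 40,600 litres + 12,780 litres = 142,730 litres (under)
Jun 2023–Sep 2023: 52,660 litres + 40,600 litres + 12,780 litres + 8,430 litres = 114,470 litres (under)
Jul 2023–Oct 2023: 40,600 litres + 12,780 litres + 8,430 litres + 2,100 litres = 63,910 litres (under)
Aug 2023–Nov 2023: 12,780 litres + 8,430 litres + 2,100 litres + 115,420 litres = 138,730 litres (under)
Sep 2023–Dec 2023: 8,430 litres + 2,100 litres + 115,420 litres + 59,440 litres = 185,390 litres (under)
0 windows exceed the threshold.

0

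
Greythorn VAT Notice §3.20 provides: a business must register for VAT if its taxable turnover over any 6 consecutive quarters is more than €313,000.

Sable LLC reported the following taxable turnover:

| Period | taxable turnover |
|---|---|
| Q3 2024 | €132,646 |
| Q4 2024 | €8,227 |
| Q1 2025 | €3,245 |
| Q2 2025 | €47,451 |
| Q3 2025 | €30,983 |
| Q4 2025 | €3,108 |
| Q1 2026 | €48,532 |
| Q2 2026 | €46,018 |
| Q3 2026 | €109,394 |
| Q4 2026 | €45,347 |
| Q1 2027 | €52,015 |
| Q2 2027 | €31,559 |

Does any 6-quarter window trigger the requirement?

Q3 2024–Q4 2025: €132,646 + €8,227 + €3,245 + €47,451 + €30,983 + €3,108 = €225,660 (under)
Q4 2024–Q1 2026: €8,227 + €3,245 + €47,451 + €30,983 + €3,108 + €48,532 = €141,546 (under)
Q1 2025–Q2 2026: €3,245 + €47,451 + €30,983 + €3,108 + €48,532 + €46,018 = €179,337 (under)
Q2 2025–Q3 2026: €47,451 + €30,983 + €3,108 + €48,532 + €46,018 + €109,394 = €285,486 (under)
Q3 2025–Q4 2026: €30,983 + €3,108 + €48,532 + €46,018 + €109,394 + €45,347 = €283,382 (under)
Q4 2025–Q1 2027: €3,108 + €48,532 + €46,018 + €109,394 + €45,347 + €52,015 = €304,414 (under)
Q1 2026–Q2 2027: €48,532 + €46,018 + €109,394 + €45,347 + €52,015 + €31,559 = €332,865 (over)
At least one window exceeds €313,000.

Yes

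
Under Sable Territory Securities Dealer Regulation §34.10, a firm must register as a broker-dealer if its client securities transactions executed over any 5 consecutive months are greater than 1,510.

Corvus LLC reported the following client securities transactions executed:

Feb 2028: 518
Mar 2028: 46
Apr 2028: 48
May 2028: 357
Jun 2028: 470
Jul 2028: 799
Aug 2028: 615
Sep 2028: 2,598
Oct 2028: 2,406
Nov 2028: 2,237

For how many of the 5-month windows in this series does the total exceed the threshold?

Feb 2028–Jun 2028: 518 + 46 + 48 + 357 + 470 = 1,439 (under)
Mar 2028–Jul 2028: 46 + 48 + 357 + 470 + 799 = 1,720 (over)
Apr 2028–Aug 2028: 48 + 357 + 470 + 799 + 615 = 2,289 (over)
May 2028–Sep 2028: 357 + 470 + 799 + 615 + 2,598 = 4,839 (over)
Jun 2028–Oct 2028: 470 + 799 + 615 + 2,598 + 2,406 = 6,888 (over)
Jul 2028–Nov 2028: 799 + 615 + 2,598 + 2,406 + 2,237 = 8,655 (over)
5 windows exceed the threshold.

5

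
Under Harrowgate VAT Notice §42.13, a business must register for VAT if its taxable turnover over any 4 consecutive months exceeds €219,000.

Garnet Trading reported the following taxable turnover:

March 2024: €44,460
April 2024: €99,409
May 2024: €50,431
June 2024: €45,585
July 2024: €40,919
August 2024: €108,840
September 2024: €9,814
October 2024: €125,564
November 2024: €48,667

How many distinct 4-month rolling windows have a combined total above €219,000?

March 2024–June 2024: €44,460 + €99,409 + €50,431 + €45,585 = €239,885 (over)
April 2024–July 2024: €99,409 + €50,431 + €45,585 + €40,919 = €236,344 (over)
May 2024–August 2024: €50,431 + €45,585 + €40,919 + €108,840 = €245,775 (over)
June 2024–September 2024: €45,585 + €40,919 + €108,840 + €9,814 = €205,158 (under)
July 2024–October 2024: €40,919 + €108,840 + €9,814 + €125,564 = €285,137 (over)
August 2024–November 2024: €108,840 + €9,814 + €125,564 + €48,667 = €292,885 (over)
5 windows exceed the threshold.

5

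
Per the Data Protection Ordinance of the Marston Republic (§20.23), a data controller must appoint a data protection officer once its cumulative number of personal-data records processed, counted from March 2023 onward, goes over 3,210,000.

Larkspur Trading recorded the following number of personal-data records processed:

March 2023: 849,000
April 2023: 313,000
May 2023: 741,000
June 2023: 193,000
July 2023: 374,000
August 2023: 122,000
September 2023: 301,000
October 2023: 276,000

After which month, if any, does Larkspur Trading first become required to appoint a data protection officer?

Through March 2023: 849,000
Through April 2023: 1,162,000
Through May 2023: 1,903,000
Through June 2023: 2,096,000
Through July 2023: 2,470,000
Through August 2023: 2,592,000
Through September 2023: 2,893,000
Through October 2023: 3,169,000
Final cumulative total 3,169,000 ≤ 3,210,000; the threshold is never exceeded.

Not triggered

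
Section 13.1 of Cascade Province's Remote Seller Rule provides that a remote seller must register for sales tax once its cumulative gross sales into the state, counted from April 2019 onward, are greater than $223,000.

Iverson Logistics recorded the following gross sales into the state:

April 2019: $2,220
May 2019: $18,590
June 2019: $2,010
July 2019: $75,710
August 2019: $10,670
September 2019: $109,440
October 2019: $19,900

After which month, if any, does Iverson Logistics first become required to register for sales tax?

October 2019

Through April 2019: $2,220
Through May 2019: $20,810
Through June 2019: $22,820
Through July 2019: $98,530
Through August 2019: $109,200
Through September 2019: $218,640
Through October 2019: $238,540 ← exceeds threshold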